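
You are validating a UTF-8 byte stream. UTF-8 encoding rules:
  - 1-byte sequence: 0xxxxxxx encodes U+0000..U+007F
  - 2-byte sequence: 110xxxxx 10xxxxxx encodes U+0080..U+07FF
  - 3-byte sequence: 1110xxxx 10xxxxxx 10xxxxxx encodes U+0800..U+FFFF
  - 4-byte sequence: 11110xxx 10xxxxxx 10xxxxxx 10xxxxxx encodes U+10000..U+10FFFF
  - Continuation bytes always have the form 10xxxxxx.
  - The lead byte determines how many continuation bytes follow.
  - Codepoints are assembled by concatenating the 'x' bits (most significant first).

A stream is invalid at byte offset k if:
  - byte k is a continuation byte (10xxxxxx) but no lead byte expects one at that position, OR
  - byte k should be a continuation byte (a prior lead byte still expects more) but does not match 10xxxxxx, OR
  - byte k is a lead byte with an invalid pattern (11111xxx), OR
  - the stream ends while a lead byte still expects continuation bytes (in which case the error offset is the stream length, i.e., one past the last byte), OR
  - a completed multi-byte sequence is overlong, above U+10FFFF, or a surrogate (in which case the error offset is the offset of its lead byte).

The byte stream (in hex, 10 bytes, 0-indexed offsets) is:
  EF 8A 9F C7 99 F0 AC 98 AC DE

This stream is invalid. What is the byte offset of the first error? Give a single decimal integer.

Byte[0]=EF: 3-byte lead, need 2 cont bytes. acc=0xF
Byte[1]=8A: continuation. acc=(acc<<6)|0x0A=0x3CA
Byte[2]=9F: continuation. acc=(acc<<6)|0x1F=0xF29F
Completed: cp=U+F29F (starts at byte 0)
Byte[3]=C7: 2-byte lead, need 1 cont bytes. acc=0x7
Byte[4]=99: continuation. acc=(acc<<6)|0x19=0x1D9
Completed: cp=U+01D9 (starts at byte 3)
Byte[5]=F0: 4-byte lead, need 3 cont bytes. acc=0x0
Byte[6]=AC: continuation. acc=(acc<<6)|0x2C=0x2C
Byte[7]=98: continuation. acc=(acc<<6)|0x18=0xB18
Byte[8]=AC: continuation. acc=(acc<<6)|0x2C=0x2C62C
Completed: cp=U+2C62C (starts at byte 5)
Byte[9]=DE: 2-byte lead, need 1 cont bytes. acc=0x1E
Byte[10]: stream ended, expected continuation. INVALID

Answer: 10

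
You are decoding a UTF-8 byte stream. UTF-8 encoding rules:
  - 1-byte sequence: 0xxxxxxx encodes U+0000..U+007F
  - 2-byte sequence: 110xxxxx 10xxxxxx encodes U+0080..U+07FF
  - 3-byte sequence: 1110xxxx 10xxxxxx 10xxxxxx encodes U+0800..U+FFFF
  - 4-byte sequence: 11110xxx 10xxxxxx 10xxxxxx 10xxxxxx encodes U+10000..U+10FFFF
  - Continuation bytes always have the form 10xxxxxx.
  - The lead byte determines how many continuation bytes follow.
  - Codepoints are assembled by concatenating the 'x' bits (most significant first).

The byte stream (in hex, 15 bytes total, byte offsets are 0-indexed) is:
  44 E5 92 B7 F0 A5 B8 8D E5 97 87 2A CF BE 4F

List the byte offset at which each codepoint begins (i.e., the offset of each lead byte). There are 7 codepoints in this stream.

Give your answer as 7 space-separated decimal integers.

Byte[0]=44: 1-byte ASCII. cp=U+0044
Byte[1]=E5: 3-byte lead, need 2 cont bytes. acc=0x5
Byte[2]=92: continuation. acc=(acc<<6)|0x12=0x152
Byte[3]=B7: continuation. acc=(acc<<6)|0x37=0x54B7
Completed: cp=U+54B7 (starts at byte 1)
Byte[4]=F0: 4-byte lead, need 3 cont bytes. acc=0x0
Byte[5]=A5: continuation. acc=(acc<<6)|0x25=0x25
Byte[6]=B8: continuation. acc=(acc<<6)|0x38=0x978
Byte[7]=8D: continuation. acc=(acc<<6)|0x0D=0x25E0D
Completed: cp=U+25E0D (starts at byte 4)
Byte[8]=E5: 3-byte lead, need 2 cont bytes. acc=0x5
Byte[9]=97: continuation. acc=(acc<<6)|0x17=0x157
Byte[10]=87: continuation. acc=(acc<<6)|0x07=0x55C7
Completed: cp=U+55C7 (starts at byte 8)
Byte[11]=2A: 1-byte ASCII. cp=U+002A
Byte[12]=CF: 2-byte lead, need 1 cont bytes. acc=0xF
Byte[13]=BE: continuation. acc=(acc<<6)|0x3E=0x3FE
Completed: cp=U+03FE (starts at byte 12)
Byte[14]=4F: 1-byte ASCII. cp=U+004F

Answer: 0 1 4 8 11 12 14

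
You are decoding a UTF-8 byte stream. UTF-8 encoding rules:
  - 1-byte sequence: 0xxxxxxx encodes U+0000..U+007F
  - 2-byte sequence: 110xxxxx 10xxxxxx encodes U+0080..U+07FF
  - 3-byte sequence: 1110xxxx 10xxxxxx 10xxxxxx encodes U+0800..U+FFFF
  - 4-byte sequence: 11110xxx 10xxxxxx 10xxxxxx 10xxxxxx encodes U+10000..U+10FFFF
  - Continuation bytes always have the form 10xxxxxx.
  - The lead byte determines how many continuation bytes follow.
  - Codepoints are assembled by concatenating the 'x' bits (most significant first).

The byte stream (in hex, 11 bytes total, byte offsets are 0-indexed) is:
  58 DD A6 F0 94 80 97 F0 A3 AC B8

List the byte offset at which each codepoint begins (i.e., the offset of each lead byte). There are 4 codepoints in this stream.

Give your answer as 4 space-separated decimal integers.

Byte[0]=58: 1-byte ASCII. cp=U+0058
Byte[1]=DD: 2-byte lead, need 1 cont bytes. acc=0x1D
Byte[2]=A6: continuation. acc=(acc<<6)|0x26=0x766
Completed: cp=U+0766 (starts at byte 1)
Byte[3]=F0: 4-byte lead, need 3 cont bytes. acc=0x0
Byte[4]=94: continuation. acc=(acc<<6)|0x14=0x14
Byte[5]=80: continuation. acc=(acc<<6)|0x00=0x500
Byte[6]=97: continuation. acc=(acc<<6)|0x17=0x14017
Completed: cp=U+14017 (starts at byte 3)
Byte[7]=F0: 4-byte lead, need 3 cont bytes. acc=0x0
Byte[8]=A3: continuation. acc=(acc<<6)|0x23=0x23
Byte[9]=AC: continuation. acc=(acc<<6)|0x2C=0x8EC
Byte[10]=B8: continuation. acc=(acc<<6)|0x38=0x23B38
Completed: cp=U+23B38 (starts at byte 7)

Answer: 0 1 3 7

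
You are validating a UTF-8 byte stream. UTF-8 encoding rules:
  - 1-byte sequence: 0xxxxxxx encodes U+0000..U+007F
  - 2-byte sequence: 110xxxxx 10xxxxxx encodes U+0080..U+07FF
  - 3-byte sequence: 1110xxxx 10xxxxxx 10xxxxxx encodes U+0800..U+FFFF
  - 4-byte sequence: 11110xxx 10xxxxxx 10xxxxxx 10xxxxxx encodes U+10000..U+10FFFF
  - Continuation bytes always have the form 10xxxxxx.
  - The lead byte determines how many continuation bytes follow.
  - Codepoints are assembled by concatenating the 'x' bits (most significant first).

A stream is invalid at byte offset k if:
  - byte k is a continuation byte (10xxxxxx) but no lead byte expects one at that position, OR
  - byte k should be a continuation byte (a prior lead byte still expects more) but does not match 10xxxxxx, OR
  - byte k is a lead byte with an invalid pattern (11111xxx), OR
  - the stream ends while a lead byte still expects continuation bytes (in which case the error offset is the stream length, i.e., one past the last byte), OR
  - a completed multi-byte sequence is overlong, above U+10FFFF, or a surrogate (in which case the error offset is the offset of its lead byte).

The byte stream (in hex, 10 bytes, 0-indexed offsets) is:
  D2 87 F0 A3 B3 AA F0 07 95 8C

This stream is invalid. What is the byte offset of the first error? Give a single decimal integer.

Byte[0]=D2: 2-byte lead, need 1 cont bytes. acc=0x12
Byte[1]=87: continuation. acc=(acc<<6)|0x07=0x487
Completed: cp=U+0487 (starts at byte 0)
Byte[2]=F0: 4-byte lead, need 3 cont bytes. acc=0x0
Byte[3]=A3: continuation. acc=(acc<<6)|0x23=0x23
Byte[4]=B3: continuation. acc=(acc<<6)|0x33=0x8F3
Byte[5]=AA: continuation. acc=(acc<<6)|0x2A=0x23CEA
Completed: cp=U+23CEA (starts at byte 2)
Byte[6]=F0: 4-byte lead, need 3 cont bytes. acc=0x0
Byte[7]=07: expected 10xxxxxx continuation. INVALID

Answer: 7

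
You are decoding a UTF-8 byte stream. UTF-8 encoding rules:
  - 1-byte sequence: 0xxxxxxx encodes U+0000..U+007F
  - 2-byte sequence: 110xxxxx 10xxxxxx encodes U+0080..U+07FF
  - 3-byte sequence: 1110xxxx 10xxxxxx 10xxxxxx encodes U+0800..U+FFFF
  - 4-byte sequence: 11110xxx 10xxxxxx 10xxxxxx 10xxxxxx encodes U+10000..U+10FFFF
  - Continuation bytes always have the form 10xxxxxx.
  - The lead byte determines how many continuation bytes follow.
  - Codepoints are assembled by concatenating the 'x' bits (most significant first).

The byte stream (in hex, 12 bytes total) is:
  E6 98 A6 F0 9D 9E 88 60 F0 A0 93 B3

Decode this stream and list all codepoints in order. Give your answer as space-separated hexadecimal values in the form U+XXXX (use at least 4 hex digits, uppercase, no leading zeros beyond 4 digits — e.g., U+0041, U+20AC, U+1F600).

Byte[0]=E6: 3-byte lead, need 2 cont bytes. acc=0x6
Byte[1]=98: continuation. acc=(acc<<6)|0x18=0x198
Byte[2]=A6: continuation. acc=(acc<<6)|0x26=0x6626
Completed: cp=U+6626 (starts at byte 0)
Byte[3]=F0: 4-byte lead, need 3 cont bytes. acc=0x0
Byte[4]=9D: continuation. acc=(acc<<6)|0x1D=0x1D
Byte[5]=9E: continuation. acc=(acc<<6)|0x1E=0x75E
Byte[6]=88: continuation. acc=(acc<<6)|0x08=0x1D788
Completed: cp=U+1D788 (starts at byte 3)
Byte[7]=60: 1-byte ASCII. cp=U+0060
Byte[8]=F0: 4-byte lead, need 3 cont bytes. acc=0x0
Byte[9]=A0: continuation. acc=(acc<<6)|0x20=0x20
Byte[10]=93: continuation. acc=(acc<<6)|0x13=0x813
Byte[11]=B3: continuation. acc=(acc<<6)|0x33=0x204F3
Completed: cp=U+204F3 (starts at byte 8)

Answer: U+6626 U+1D788 U+0060 U+204F3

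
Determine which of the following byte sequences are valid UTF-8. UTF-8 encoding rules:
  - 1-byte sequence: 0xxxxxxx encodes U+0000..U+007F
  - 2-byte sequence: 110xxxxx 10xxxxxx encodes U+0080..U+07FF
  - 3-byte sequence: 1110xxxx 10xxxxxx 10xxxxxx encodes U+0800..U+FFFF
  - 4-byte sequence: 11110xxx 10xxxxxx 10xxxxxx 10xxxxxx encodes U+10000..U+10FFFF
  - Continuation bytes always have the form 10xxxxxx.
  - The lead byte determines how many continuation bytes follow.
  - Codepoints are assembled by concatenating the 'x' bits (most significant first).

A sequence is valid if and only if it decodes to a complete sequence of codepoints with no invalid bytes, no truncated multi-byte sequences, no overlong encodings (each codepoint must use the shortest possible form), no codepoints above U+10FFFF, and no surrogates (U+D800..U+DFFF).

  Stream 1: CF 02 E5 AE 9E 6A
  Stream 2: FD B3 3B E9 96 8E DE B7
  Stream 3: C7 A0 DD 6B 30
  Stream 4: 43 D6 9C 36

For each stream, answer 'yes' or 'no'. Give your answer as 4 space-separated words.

Answer: no no no yes

Derivation:
Stream 1: error at byte offset 1. INVALID
Stream 2: error at byte offset 0. INVALID
Stream 3: error at byte offset 3. INVALID
Stream 4: decodes cleanly. VALID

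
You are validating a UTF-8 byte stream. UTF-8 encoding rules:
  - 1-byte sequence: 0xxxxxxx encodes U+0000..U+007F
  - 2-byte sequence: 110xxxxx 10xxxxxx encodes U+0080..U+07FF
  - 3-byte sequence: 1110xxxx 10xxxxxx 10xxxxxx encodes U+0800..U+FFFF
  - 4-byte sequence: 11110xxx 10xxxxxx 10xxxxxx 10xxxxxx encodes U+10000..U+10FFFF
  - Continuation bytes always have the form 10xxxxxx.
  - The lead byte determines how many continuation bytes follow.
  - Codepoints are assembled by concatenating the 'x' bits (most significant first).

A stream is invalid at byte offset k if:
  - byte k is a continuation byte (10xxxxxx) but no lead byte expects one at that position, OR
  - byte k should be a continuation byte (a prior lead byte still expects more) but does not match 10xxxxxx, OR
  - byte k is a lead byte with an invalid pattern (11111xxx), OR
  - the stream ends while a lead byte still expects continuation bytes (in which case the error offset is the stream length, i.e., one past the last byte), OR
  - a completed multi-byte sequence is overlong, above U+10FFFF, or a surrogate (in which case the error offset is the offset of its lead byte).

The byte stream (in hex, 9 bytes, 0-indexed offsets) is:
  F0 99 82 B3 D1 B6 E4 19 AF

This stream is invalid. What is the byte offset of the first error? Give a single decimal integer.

Byte[0]=F0: 4-byte lead, need 3 cont bytes. acc=0x0
Byte[1]=99: continuation. acc=(acc<<6)|0x19=0x19
Byte[2]=82: continuation. acc=(acc<<6)|0x02=0x642
Byte[3]=B3: continuation. acc=(acc<<6)|0x33=0x190B3
Completed: cp=U+190B3 (starts at byte 0)
Byte[4]=D1: 2-byte lead, need 1 cont bytes. acc=0x11
Byte[5]=B6: continuation. acc=(acc<<6)|0x36=0x476
Completed: cp=U+0476 (starts at byte 4)
Byte[6]=E4: 3-byte lead, need 2 cont bytes. acc=0x4
Byte[7]=19: expected 10xxxxxx continuation. INVALID

Answer: 7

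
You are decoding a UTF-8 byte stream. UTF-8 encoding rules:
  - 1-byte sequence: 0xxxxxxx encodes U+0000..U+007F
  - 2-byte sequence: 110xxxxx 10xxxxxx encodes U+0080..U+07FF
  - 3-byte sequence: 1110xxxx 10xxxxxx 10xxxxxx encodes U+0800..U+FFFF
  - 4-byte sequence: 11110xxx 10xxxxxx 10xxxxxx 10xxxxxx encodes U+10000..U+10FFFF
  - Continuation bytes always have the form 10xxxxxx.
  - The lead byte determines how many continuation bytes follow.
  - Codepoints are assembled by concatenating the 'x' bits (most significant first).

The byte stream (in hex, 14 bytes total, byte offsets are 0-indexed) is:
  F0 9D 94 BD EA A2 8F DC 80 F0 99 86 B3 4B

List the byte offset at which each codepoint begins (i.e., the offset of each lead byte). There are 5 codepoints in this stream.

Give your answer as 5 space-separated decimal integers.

Byte[0]=F0: 4-byte lead, need 3 cont bytes. acc=0x0
Byte[1]=9D: continuation. acc=(acc<<6)|0x1D=0x1D
Byte[2]=94: continuation. acc=(acc<<6)|0x14=0x754
Byte[3]=BD: continuation. acc=(acc<<6)|0x3D=0x1D53D
Completed: cp=U+1D53D (starts at byte 0)
Byte[4]=EA: 3-byte lead, need 2 cont bytes. acc=0xA
Byte[5]=A2: continuation. acc=(acc<<6)|0x22=0x2A2
Byte[6]=8F: continuation. acc=(acc<<6)|0x0F=0xA88F
Completed: cp=U+A88F (starts at byte 4)
Byte[7]=DC: 2-byte lead, need 1 cont bytes. acc=0x1C
Byte[8]=80: continuation. acc=(acc<<6)|0x00=0x700
Completed: cp=U+0700 (starts at byte 7)
Byte[9]=F0: 4-byte lead, need 3 cont bytes. acc=0x0
Byte[10]=99: continuation. acc=(acc<<6)|0x19=0x19
Byte[11]=86: continuation. acc=(acc<<6)|0x06=0x646
Byte[12]=B3: continuation. acc=(acc<<6)|0x33=0x191B3
Completed: cp=U+191B3 (starts at byte 9)
Byte[13]=4B: 1-byte ASCII. cp=U+004B

Answer: 0 4 7 9 13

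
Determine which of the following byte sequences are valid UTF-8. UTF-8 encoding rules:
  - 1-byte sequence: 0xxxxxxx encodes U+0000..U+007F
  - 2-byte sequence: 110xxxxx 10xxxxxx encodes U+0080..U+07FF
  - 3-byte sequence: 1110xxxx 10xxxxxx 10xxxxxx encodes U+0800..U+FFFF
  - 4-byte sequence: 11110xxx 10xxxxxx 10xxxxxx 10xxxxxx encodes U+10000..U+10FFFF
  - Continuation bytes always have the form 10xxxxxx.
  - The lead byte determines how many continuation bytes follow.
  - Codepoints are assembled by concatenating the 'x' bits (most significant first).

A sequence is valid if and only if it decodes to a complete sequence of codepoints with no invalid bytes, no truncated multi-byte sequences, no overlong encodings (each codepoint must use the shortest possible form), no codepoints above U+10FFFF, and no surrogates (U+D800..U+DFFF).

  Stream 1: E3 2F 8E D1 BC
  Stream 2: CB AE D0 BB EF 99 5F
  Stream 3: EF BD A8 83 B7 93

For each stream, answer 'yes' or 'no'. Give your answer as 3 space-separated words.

Answer: no no no

Derivation:
Stream 1: error at byte offset 1. INVALID
Stream 2: error at byte offset 6. INVALID
Stream 3: error at byte offset 3. INVALID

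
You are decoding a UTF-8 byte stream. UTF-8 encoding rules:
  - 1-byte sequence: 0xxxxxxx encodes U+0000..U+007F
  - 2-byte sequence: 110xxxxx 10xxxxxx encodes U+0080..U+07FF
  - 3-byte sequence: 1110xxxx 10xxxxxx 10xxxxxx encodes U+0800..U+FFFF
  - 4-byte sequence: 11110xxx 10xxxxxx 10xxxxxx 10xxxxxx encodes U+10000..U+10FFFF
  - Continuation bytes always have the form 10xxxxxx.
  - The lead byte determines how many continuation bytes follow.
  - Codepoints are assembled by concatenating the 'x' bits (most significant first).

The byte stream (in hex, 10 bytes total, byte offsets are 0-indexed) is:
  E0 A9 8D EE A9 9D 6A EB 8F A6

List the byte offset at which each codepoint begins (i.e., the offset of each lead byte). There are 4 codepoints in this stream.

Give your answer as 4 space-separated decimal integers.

Answer: 0 3 6 7

Derivation:
Byte[0]=E0: 3-byte lead, need 2 cont bytes. acc=0x0
Byte[1]=A9: continuation. acc=(acc<<6)|0x29=0x29
Byte[2]=8D: continuation. acc=(acc<<6)|0x0D=0xA4D
Completed: cp=U+0A4D (starts at byte 0)
Byte[3]=EE: 3-byte lead, need 2 cont bytes. acc=0xE
Byte[4]=A9: continuation. acc=(acc<<6)|0x29=0x3A9
Byte[5]=9D: continuation. acc=(acc<<6)|0x1D=0xEA5D
Completed: cp=U+EA5D (starts at byte 3)
Byte[6]=6A: 1-byte ASCII. cp=U+006A
Byte[7]=EB: 3-byte lead, need 2 cont bytes. acc=0xB
Byte[8]=8F: continuation. acc=(acc<<6)|0x0F=0x2CF
Byte[9]=A6: continuation. acc=(acc<<6)|0x26=0xB3E6
Completed: cp=U+B3E6 (starts at byte 7)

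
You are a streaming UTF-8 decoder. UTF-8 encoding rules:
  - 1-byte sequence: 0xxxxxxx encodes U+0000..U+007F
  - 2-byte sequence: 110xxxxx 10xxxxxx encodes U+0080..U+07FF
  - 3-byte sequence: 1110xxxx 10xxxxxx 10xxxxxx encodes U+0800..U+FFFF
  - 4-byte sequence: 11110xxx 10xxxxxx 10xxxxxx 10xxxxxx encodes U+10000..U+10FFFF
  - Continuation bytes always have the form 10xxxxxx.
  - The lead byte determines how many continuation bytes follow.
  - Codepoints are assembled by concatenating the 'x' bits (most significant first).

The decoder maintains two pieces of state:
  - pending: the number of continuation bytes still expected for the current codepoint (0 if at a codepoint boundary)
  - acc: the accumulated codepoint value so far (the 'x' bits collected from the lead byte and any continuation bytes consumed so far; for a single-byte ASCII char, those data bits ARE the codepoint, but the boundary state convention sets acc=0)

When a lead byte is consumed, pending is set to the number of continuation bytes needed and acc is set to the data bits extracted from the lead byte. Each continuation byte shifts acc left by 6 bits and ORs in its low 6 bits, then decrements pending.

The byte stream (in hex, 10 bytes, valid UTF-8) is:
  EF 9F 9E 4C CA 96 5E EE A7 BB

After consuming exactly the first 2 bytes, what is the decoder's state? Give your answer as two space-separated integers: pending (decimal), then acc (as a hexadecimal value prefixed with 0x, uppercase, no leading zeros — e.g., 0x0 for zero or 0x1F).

Byte[0]=EF: 3-byte lead. pending=2, acc=0xF
Byte[1]=9F: continuation. acc=(acc<<6)|0x1F=0x3DF, pending=1

Answer: 1 0x3DF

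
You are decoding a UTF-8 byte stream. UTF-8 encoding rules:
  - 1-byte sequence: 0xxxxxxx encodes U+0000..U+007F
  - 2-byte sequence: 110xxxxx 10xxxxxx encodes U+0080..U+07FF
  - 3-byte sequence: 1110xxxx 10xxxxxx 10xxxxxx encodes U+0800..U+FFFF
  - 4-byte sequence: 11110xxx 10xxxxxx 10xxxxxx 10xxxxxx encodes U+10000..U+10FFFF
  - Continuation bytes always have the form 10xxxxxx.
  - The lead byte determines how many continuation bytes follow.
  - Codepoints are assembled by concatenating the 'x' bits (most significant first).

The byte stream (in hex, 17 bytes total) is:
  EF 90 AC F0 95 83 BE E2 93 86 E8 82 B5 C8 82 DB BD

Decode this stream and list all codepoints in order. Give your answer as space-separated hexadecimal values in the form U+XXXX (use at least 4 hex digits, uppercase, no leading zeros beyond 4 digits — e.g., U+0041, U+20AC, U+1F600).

Byte[0]=EF: 3-byte lead, need 2 cont bytes. acc=0xF
Byte[1]=90: continuation. acc=(acc<<6)|0x10=0x3D0
Byte[2]=AC: continuation. acc=(acc<<6)|0x2C=0xF42C
Completed: cp=U+F42C (starts at byte 0)
Byte[3]=F0: 4-byte lead, need 3 cont bytes. acc=0x0
Byte[4]=95: continuation. acc=(acc<<6)|0x15=0x15
Byte[5]=83: continuation. acc=(acc<<6)|0x03=0x543
Byte[6]=BE: continuation. acc=(acc<<6)|0x3E=0x150FE
Completed: cp=U+150FE (starts at byte 3)
Byte[7]=E2: 3-byte lead, need 2 cont bytes. acc=0x2
Byte[8]=93: continuation. acc=(acc<<6)|0x13=0x93
Byte[9]=86: continuation. acc=(acc<<6)|0x06=0x24C6
Completed: cp=U+24C6 (starts at byte 7)
Byte[10]=E8: 3-byte lead, need 2 cont bytes. acc=0x8
Byte[11]=82: continuation. acc=(acc<<6)|0x02=0x202
Byte[12]=B5: continuation. acc=(acc<<6)|0x35=0x80B5
Completed: cp=U+80B5 (starts at byte 10)
Byte[13]=C8: 2-byte lead, need 1 cont bytes. acc=0x8
Byte[14]=82: continuation. acc=(acc<<6)|0x02=0x202
Completed: cp=U+0202 (starts at byte 13)
Byte[15]=DB: 2-byte lead, need 1 cont bytes. acc=0x1B
Byte[16]=BD: continuation. acc=(acc<<6)|0x3D=0x6FD
Completed: cp=U+06FD (starts at byte 15)

Answer: U+F42C U+150FE U+24C6 U+80B5 U+0202 U+06FD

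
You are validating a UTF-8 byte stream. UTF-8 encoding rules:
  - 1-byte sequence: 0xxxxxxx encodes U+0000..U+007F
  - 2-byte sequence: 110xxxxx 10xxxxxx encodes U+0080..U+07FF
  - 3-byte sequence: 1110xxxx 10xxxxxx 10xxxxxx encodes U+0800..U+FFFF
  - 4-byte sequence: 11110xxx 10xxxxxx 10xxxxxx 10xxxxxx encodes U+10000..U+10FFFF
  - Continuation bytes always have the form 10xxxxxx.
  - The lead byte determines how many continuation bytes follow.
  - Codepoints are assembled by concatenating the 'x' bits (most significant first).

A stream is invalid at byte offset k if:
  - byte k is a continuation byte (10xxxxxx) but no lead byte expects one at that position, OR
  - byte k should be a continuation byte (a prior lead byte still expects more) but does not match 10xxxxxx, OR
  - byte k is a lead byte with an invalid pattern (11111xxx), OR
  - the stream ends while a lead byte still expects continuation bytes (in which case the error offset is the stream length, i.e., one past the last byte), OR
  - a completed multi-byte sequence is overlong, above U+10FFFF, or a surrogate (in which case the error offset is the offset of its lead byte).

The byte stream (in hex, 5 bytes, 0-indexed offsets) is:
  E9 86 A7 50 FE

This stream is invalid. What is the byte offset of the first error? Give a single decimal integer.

Answer: 4

Derivation:
Byte[0]=E9: 3-byte lead, need 2 cont bytes. acc=0x9
Byte[1]=86: continuation. acc=(acc<<6)|0x06=0x246
Byte[2]=A7: continuation. acc=(acc<<6)|0x27=0x91A7
Completed: cp=U+91A7 (starts at byte 0)
Byte[3]=50: 1-byte ASCII. cp=U+0050
Byte[4]=FE: INVALID lead byte (not 0xxx/110x/1110/11110)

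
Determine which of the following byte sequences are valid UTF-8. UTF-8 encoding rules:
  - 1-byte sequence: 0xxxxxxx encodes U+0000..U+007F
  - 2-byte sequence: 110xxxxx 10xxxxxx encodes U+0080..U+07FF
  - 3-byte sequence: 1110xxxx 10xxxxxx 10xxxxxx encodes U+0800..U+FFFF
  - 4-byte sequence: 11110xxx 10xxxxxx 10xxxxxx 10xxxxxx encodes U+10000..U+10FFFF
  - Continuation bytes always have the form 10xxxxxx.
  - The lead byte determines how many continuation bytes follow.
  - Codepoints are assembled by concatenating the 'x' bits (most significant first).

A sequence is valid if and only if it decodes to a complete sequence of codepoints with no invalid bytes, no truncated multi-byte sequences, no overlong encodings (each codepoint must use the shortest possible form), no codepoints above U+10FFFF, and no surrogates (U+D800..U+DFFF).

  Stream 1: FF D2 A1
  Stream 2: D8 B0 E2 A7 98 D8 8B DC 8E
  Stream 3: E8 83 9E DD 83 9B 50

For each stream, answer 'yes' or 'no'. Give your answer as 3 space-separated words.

Answer: no yes no

Derivation:
Stream 1: error at byte offset 0. INVALID
Stream 2: decodes cleanly. VALID
Stream 3: error at byte offset 5. INVALID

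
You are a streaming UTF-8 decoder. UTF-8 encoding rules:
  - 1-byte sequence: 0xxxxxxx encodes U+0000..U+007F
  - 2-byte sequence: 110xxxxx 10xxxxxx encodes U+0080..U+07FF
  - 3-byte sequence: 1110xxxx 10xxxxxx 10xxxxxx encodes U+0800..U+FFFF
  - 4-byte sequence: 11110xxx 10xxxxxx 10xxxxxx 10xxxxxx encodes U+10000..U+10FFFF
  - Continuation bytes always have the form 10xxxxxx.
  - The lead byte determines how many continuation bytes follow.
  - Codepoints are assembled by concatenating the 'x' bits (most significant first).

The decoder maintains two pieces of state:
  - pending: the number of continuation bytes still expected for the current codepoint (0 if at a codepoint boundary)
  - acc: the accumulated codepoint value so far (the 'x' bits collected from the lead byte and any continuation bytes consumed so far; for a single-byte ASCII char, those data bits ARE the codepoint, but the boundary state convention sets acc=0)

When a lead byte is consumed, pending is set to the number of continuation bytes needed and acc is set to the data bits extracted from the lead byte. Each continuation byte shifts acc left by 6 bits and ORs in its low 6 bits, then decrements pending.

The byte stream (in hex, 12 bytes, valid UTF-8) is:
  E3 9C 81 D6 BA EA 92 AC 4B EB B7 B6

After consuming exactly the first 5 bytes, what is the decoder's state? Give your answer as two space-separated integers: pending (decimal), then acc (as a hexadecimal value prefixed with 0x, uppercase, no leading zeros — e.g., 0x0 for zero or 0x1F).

Byte[0]=E3: 3-byte lead. pending=2, acc=0x3
Byte[1]=9C: continuation. acc=(acc<<6)|0x1C=0xDC, pending=1
Byte[2]=81: continuation. acc=(acc<<6)|0x01=0x3701, pending=0
Byte[3]=D6: 2-byte lead. pending=1, acc=0x16
Byte[4]=BA: continuation. acc=(acc<<6)|0x3A=0x5BA, pending=0

Answer: 0 0x5BA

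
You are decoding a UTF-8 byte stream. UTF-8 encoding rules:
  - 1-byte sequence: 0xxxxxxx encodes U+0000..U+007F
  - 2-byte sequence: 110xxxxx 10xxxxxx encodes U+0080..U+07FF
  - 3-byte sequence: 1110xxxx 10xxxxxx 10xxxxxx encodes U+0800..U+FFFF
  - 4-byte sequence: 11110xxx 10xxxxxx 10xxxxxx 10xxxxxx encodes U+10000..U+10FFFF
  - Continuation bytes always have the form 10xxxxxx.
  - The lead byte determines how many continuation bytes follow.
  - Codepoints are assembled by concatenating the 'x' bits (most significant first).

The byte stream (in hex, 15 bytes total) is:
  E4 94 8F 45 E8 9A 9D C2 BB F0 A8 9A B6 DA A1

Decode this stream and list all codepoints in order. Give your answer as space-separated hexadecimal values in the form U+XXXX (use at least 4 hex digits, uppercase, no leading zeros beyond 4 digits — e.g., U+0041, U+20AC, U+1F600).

Answer: U+450F U+0045 U+869D U+00BB U+286B6 U+06A1

Derivation:
Byte[0]=E4: 3-byte lead, need 2 cont bytes. acc=0x4
Byte[1]=94: continuation. acc=(acc<<6)|0x14=0x114
Byte[2]=8F: continuation. acc=(acc<<6)|0x0F=0x450F
Completed: cp=U+450F (starts at byte 0)
Byte[3]=45: 1-byte ASCII. cp=U+0045
Byte[4]=E8: 3-byte lead, need 2 cont bytes. acc=0x8
Byte[5]=9A: continuation. acc=(acc<<6)|0x1A=0x21A
Byte[6]=9D: continuation. acc=(acc<<6)|0x1D=0x869D
Completed: cp=U+869D (starts at byte 4)
Byte[7]=C2: 2-byte lead, need 1 cont bytes. acc=0x2
Byte[8]=BB: continuation. acc=(acc<<6)|0x3B=0xBB
Completed: cp=U+00BB (starts at byte 7)
Byte[9]=F0: 4-byte lead, need 3 cont bytes. acc=0x0
Byte[10]=A8: continuation. acc=(acc<<6)|0x28=0x28
Byte[11]=9A: continuation. acc=(acc<<6)|0x1A=0xA1A
Byte[12]=B6: continuation. acc=(acc<<6)|0x36=0x286B6
Completed: cp=U+286B6 (starts at byte 9)
Byte[13]=DA: 2-byte lead, need 1 cont bytes. acc=0x1A
Byte[14]=A1: continuation. acc=(acc<<6)|0x21=0x6A1
Completed: cp=U+06A1 (starts at byte 13)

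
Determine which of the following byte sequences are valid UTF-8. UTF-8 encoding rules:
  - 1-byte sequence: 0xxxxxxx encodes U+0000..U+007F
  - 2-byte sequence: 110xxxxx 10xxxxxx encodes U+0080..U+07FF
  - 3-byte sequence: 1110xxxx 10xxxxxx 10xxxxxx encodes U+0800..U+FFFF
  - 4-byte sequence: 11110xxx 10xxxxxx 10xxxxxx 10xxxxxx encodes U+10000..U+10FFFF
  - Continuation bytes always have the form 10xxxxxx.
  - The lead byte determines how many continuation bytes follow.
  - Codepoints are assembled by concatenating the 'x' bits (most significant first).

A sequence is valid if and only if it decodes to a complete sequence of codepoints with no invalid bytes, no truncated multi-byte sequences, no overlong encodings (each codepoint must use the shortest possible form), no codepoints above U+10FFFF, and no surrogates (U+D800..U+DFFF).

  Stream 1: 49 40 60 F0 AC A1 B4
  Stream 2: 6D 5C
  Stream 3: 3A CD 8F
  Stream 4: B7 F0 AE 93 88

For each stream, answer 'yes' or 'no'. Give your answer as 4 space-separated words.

Stream 1: decodes cleanly. VALID
Stream 2: decodes cleanly. VALID
Stream 3: decodes cleanly. VALID
Stream 4: error at byte offset 0. INVALID

Answer: yes yes yes no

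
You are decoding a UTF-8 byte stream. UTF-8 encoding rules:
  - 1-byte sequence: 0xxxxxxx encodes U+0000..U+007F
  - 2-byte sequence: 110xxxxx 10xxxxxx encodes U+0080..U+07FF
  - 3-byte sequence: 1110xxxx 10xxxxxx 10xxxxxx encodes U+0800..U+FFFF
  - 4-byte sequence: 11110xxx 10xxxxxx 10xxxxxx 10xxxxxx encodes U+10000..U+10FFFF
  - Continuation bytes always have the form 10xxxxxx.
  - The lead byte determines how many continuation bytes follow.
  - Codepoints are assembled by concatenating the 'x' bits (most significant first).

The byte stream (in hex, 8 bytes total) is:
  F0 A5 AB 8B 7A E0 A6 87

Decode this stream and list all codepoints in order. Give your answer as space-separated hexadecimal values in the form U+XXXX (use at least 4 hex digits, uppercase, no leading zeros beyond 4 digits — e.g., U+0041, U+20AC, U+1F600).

Answer: U+25ACB U+007A U+0987

Derivation:
Byte[0]=F0: 4-byte lead, need 3 cont bytes. acc=0x0
Byte[1]=A5: continuation. acc=(acc<<6)|0x25=0x25
Byte[2]=AB: continuation. acc=(acc<<6)|0x2B=0x96B
Byte[3]=8B: continuation. acc=(acc<<6)|0x0B=0x25ACB
Completed: cp=U+25ACB (starts at byte 0)
Byte[4]=7A: 1-byte ASCII. cp=U+007A
Byte[5]=E0: 3-byte lead, need 2 cont bytes. acc=0x0
Byte[6]=A6: continuation. acc=(acc<<6)|0x26=0x26
Byte[7]=87: continuation. acc=(acc<<6)|0x07=0x987
Completed: cp=U+0987 (starts at byte 5)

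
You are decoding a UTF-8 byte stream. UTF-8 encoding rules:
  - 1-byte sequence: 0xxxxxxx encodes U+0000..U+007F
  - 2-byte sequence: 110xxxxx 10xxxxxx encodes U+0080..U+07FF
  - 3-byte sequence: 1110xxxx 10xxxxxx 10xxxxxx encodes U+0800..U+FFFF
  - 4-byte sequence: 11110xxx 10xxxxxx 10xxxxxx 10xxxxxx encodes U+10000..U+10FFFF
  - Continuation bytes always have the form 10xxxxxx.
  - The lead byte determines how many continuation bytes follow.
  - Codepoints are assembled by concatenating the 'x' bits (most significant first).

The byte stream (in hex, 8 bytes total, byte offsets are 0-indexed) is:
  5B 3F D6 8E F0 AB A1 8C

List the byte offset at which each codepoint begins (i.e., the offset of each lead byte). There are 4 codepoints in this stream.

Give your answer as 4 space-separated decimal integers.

Answer: 0 1 2 4

Derivation:
Byte[0]=5B: 1-byte ASCII. cp=U+005B
Byte[1]=3F: 1-byte ASCII. cp=U+003F
Byte[2]=D6: 2-byte lead, need 1 cont bytes. acc=0x16
Byte[3]=8E: continuation. acc=(acc<<6)|0x0E=0x58E
Completed: cp=U+058E (starts at byte 2)
Byte[4]=F0: 4-byte lead, need 3 cont bytes. acc=0x0
Byte[5]=AB: continuation. acc=(acc<<6)|0x2B=0x2B
Byte[6]=A1: continuation. acc=(acc<<6)|0x21=0xAE1
Byte[7]=8C: continuation. acc=(acc<<6)|0x0C=0x2B84C
Completed: cp=U+2B84C (starts at byte 4)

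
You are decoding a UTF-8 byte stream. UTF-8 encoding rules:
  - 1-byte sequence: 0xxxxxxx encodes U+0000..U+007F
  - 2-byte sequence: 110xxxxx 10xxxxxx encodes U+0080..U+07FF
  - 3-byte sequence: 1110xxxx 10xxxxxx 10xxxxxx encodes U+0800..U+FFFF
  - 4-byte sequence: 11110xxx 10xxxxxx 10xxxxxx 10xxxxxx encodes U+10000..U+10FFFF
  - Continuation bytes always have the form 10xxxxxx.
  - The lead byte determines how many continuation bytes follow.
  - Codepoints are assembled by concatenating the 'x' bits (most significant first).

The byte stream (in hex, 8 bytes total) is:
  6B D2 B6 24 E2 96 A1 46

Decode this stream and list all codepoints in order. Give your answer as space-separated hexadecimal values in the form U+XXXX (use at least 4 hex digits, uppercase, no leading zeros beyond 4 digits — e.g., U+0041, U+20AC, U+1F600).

Byte[0]=6B: 1-byte ASCII. cp=U+006B
Byte[1]=D2: 2-byte lead, need 1 cont bytes. acc=0x12
Byte[2]=B6: continuation. acc=(acc<<6)|0x36=0x4B6
Completed: cp=U+04B6 (starts at byte 1)
Byte[3]=24: 1-byte ASCII. cp=U+0024
Byte[4]=E2: 3-byte lead, need 2 cont bytes. acc=0x2
Byte[5]=96: continuation. acc=(acc<<6)|0x16=0x96
Byte[6]=A1: continuation. acc=(acc<<6)|0x21=0x25A1
Completed: cp=U+25A1 (starts at byte 4)
Byte[7]=46: 1-byte ASCII. cp=U+0046

Answer: U+006B U+04B6 U+0024 U+25A1 U+0046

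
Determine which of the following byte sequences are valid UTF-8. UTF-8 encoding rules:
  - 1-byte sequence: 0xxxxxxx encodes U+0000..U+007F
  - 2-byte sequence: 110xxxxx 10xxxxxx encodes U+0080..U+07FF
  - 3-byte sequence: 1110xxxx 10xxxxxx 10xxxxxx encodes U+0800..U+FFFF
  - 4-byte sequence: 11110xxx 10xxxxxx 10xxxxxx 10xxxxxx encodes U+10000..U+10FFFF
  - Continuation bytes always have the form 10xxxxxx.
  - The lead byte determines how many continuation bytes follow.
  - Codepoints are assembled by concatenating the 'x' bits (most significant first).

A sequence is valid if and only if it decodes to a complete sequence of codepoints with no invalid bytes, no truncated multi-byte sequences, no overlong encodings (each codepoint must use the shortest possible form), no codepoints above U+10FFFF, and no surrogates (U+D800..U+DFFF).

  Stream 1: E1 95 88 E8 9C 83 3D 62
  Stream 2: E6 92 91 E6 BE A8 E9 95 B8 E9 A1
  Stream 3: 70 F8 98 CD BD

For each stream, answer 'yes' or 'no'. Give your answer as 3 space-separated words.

Answer: yes no no

Derivation:
Stream 1: decodes cleanly. VALID
Stream 2: error at byte offset 11. INVALID
Stream 3: error at byte offset 1. INVALID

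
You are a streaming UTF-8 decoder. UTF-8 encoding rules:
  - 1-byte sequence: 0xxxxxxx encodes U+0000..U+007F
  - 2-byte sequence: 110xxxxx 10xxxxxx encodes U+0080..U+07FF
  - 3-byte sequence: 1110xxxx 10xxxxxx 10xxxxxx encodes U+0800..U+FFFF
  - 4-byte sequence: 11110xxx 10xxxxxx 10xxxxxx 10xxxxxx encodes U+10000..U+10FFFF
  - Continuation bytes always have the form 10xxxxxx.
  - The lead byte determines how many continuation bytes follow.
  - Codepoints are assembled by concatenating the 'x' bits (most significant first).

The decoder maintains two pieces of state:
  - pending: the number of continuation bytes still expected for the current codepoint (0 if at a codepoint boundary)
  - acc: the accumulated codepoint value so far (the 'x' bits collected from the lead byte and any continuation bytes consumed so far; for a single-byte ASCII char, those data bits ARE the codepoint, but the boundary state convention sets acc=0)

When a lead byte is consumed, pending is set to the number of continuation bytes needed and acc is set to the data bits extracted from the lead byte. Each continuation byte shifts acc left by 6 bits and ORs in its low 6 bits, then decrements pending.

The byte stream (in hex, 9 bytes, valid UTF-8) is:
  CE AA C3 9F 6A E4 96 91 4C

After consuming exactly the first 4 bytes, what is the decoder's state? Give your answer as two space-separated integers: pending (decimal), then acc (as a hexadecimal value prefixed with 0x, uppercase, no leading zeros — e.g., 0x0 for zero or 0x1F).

Byte[0]=CE: 2-byte lead. pending=1, acc=0xE
Byte[1]=AA: continuation. acc=(acc<<6)|0x2A=0x3AA, pending=0
Byte[2]=C3: 2-byte lead. pending=1, acc=0x3
Byte[3]=9F: continuation. acc=(acc<<6)|0x1F=0xDF, pending=0

Answer: 0 0xDF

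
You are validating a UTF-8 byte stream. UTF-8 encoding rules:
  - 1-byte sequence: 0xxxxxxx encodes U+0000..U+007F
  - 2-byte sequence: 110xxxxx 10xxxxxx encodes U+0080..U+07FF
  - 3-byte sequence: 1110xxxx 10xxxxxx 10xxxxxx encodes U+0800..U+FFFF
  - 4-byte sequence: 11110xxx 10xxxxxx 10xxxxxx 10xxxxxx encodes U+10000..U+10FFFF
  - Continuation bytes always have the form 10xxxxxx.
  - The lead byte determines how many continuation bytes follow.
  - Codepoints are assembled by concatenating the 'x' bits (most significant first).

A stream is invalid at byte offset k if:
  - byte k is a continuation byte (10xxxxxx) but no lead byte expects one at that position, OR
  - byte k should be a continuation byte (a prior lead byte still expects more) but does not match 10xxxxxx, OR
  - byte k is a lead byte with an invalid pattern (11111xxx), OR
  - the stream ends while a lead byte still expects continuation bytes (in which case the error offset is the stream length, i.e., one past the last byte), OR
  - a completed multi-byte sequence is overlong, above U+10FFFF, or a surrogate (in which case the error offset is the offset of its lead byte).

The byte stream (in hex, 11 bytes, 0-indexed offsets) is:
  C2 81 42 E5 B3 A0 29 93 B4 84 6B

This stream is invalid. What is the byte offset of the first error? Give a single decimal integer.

Byte[0]=C2: 2-byte lead, need 1 cont bytes. acc=0x2
Byte[1]=81: continuation. acc=(acc<<6)|0x01=0x81
Completed: cp=U+0081 (starts at byte 0)
Byte[2]=42: 1-byte ASCII. cp=U+0042
Byte[3]=E5: 3-byte lead, need 2 cont bytes. acc=0x5
Byte[4]=B3: continuation. acc=(acc<<6)|0x33=0x173
Byte[5]=A0: continuation. acc=(acc<<6)|0x20=0x5CE0
Completed: cp=U+5CE0 (starts at byte 3)
Byte[6]=29: 1-byte ASCII. cp=U+0029
Byte[7]=93: INVALID lead byte (not 0xxx/110x/1110/11110)

Answer: 7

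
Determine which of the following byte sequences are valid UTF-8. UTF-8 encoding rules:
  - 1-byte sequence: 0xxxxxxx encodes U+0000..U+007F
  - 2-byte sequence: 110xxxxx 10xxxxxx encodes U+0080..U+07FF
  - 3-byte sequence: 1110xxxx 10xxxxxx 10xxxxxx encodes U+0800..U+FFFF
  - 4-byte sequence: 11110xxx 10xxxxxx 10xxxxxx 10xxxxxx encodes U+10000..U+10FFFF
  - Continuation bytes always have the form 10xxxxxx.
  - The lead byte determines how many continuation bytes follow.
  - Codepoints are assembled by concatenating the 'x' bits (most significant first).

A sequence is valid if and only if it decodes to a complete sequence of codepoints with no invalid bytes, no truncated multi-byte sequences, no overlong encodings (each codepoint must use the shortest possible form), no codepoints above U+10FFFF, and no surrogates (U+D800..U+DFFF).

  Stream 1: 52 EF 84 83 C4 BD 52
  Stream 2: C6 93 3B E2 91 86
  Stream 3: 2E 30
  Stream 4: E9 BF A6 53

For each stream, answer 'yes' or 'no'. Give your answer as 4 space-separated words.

Answer: yes yes yes yes

Derivation:
Stream 1: decodes cleanly. VALID
Stream 2: decodes cleanly. VALID
Stream 3: decodes cleanly. VALID
Stream 4: decodes cleanly. VALID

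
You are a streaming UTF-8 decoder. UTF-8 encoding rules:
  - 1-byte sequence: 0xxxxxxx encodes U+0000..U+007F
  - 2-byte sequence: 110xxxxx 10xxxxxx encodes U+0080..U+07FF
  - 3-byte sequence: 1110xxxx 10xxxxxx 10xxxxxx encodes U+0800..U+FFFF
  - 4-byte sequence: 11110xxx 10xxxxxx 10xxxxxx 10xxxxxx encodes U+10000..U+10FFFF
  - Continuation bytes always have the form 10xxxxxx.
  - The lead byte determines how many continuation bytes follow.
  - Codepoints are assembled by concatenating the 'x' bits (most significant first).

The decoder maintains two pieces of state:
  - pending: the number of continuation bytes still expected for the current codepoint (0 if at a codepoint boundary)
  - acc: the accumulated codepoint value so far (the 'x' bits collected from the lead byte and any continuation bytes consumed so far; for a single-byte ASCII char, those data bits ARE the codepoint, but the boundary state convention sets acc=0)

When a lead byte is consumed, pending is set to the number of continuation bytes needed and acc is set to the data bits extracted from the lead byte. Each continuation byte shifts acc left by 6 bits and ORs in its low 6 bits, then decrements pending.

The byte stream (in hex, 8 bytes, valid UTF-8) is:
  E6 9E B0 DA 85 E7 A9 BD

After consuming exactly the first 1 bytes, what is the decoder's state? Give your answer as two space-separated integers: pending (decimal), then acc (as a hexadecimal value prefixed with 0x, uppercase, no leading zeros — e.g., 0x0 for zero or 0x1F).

Byte[0]=E6: 3-byte lead. pending=2, acc=0x6

Answer: 2 0x6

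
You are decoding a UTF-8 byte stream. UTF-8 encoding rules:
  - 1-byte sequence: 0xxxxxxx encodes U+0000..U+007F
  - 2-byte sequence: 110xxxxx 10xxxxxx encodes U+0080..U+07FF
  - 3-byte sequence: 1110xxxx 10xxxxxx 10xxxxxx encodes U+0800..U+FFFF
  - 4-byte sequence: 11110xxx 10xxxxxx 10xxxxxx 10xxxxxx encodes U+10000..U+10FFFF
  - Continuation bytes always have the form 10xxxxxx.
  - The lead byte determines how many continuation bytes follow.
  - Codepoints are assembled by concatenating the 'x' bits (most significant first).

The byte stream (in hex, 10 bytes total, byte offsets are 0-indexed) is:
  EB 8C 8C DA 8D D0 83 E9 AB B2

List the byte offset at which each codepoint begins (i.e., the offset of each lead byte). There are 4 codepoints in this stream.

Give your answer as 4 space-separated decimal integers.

Answer: 0 3 5 7

Derivation:
Byte[0]=EB: 3-byte lead, need 2 cont bytes. acc=0xB
Byte[1]=8C: continuation. acc=(acc<<6)|0x0C=0x2CC
Byte[2]=8C: continuation. acc=(acc<<6)|0x0C=0xB30C
Completed: cp=U+B30C (starts at byte 0)
Byte[3]=DA: 2-byte lead, need 1 cont bytes. acc=0x1A
Byte[4]=8D: continuation. acc=(acc<<6)|0x0D=0x68D
Completed: cp=U+068D (starts at byte 3)
Byte[5]=D0: 2-byte lead, need 1 cont bytes. acc=0x10
Byte[6]=83: continuation. acc=(acc<<6)|0x03=0x403
Completed: cp=U+0403 (starts at byte 5)
Byte[7]=E9: 3-byte lead, need 2 cont bytes. acc=0x9
Byte[8]=AB: continuation. acc=(acc<<6)|0x2B=0x26B
Byte[9]=B2: continuation. acc=(acc<<6)|0x32=0x9AF2
Completed: cp=U+9AF2 (starts at byte 7)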